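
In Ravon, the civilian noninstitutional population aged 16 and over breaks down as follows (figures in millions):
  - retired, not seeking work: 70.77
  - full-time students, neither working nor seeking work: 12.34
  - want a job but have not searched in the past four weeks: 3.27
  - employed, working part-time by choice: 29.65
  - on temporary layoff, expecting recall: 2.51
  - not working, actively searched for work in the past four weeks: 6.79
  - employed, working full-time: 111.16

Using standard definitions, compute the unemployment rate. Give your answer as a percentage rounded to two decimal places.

Employed = 29.65 + 111.16 = 140.81 million.
Unemployed = 2.51 + 6.79 = 9.30 million (jobless and actively searching, or on temporary layoff).
Labor force = 140.81 + 9.30 = 150.11 million.
Unemployment rate = 9.30 / 150.11 = 6.20%.

Unemployment rate ≈ 6.20%.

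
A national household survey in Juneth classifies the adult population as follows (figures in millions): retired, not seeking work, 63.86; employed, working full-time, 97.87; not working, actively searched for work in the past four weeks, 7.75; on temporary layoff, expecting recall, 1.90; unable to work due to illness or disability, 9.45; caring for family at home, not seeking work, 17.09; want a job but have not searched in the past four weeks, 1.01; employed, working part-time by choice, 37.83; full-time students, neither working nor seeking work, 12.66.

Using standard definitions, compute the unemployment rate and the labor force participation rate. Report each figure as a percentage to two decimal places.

Employed = 97.87 + 37.83 = 135.70 million.
Unemployed = 7.75 + 1.90 = 9.65 million (jobless and actively searching, or on temporary layoff).
Labor force = 135.70 + 9.65 = 145.35 million.
Not in labor force = 63.86 + 9.45 + 17.09 + 1.01 + 12.66 = 104.07 million (those not working and not actively searching are outside the labor force — including those who want a job but have given up searching).
Civilian working-age population = 145.35 + 104.07 = 249.42 million.
Unemployment rate = 9.65 / 145.35 = 6.64%.
Labor force participation rate = 145.35 / 249.42 = 58.28%.

Unemployment rate ≈ 6.64%; labor force participation rate ≈ 58.28%.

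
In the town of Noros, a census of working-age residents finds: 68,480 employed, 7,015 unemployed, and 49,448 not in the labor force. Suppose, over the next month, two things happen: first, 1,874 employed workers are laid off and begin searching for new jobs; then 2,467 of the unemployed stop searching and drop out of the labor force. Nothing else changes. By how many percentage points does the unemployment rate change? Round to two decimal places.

The unemployment rate changes by −0.50 percentage points.

Initially, labor force = 68,480 + 7,015 = 75,495, so u = 7,015/75,495 = 9.29%.
After the first change, employed falls and unemployed rises by 1,874; labor force unchanged → E = 66,606, U = 8,889, labor force = 75,495.
After the second change, unemployed and labor force both fall by 2,467 → E = 66,606, U = 6,422, labor force = 73,028.
New unemployment rate = 6,422 / 73,028 = 8.79%.
Change = 8.79% − 9.29% = −0.50 percentage points.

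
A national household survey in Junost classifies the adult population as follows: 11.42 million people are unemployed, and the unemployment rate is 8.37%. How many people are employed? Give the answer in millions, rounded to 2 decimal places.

Labor force = U / u = 11.42 / 0.0837 ≈ 136.44 million.
Employed = labor force − unemployed = 136.44 − 11.42 = 125.02 million.

About 125.02 million are employed.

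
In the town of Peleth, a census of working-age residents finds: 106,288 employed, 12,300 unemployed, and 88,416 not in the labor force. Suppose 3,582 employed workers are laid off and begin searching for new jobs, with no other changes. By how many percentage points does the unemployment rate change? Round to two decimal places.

The unemployment rate changes by +3.02 percentage points.

Initially, labor force = 106,288 + 12,300 = 118,588, so u = 12,300/118,588 = 10.37%.
After the change, employed falls and unemployed rises by 3,582; labor force unchanged → E = 102,706, U = 15,882, labor force = 118,588.
New unemployment rate = 15,882 / 118,588 = 13.39%.
Change = 13.39% − 10.37% = +3.02 percentage points.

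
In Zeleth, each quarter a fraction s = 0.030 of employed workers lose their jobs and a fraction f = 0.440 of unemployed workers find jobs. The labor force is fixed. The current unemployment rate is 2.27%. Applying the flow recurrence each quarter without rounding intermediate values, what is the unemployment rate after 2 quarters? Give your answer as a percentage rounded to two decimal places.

Unemployment rate after two quarters ≈ 5.23%.

With a fixed labor force, u_{t+1} = u_t + s·(1−u_t) − f·u_t = u_t·(1−s−f) + s.
Here 1−s−f = 0.530 and s = 0.030.
u_1 = 0.022700 × 0.530 + 0.030 = 0.042031.
u_2 = 0.042031 × 0.530 + 0.030 = 0.052276.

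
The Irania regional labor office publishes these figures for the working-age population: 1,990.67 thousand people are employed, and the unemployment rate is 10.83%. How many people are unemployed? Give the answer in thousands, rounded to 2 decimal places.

About 241.77 thousand are unemployed.

Let U be the number unemployed. The labor force is E + U, and U/(E+U) = 0.1083.
So U = 0.1083 × 1,990.67 / (1 − 0.1083) = 215.5896 / 0.8917 ≈ 241.77 thousand.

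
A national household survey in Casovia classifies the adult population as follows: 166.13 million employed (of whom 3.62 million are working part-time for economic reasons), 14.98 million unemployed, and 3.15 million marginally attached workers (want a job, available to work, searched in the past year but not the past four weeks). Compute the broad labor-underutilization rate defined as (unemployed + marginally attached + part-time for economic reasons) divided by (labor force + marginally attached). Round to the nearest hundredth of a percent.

Broad underutilization rate ≈ 11.80%.

Labor force = 166.13 + 14.98 = 181.11 million.
Numerator = 14.98 + 3.15 + 3.62 = 21.75 million.
Denominator = 181.11 + 3.15 = 184.26 million.
Broad rate = 21.75 / 184.26 = 11.80%.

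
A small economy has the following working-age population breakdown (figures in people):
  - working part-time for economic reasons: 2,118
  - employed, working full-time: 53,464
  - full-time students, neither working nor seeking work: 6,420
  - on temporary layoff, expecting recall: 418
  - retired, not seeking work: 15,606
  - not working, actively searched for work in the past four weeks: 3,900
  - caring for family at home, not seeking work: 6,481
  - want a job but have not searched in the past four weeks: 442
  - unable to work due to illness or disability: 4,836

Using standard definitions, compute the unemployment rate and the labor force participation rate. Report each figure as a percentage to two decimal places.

Employed = 2,118 + 53,464 = 55,582 (anyone who worked, including part-time for economic reasons, counts as employed).
Unemployed = 418 + 3,900 = 4,318 (jobless and actively searching, or on temporary layoff).
Labor force = 55,582 + 4,318 = 59,900.
Not in labor force = 6,420 + 15,606 + 6,481 + 442 + 4,836 = 33,785 (those not working and not actively searching are outside the labor force — including those who want a job but have given up searching).
Civilian working-age population = 59,900 + 33,785 = 93,685.
Unemployment rate = 4,318 / 59,900 = 7.21%.
Labor force participation rate = 59,900 / 93,685 = 63.94%.

Unemployment rate ≈ 7.21%; labor force participation rate ≈ 63.94%.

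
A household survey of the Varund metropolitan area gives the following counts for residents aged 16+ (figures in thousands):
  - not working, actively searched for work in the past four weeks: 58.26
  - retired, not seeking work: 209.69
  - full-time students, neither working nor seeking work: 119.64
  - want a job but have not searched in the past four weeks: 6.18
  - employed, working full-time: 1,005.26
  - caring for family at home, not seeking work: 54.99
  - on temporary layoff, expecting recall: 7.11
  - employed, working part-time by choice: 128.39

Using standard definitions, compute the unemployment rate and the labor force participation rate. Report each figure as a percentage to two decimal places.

Employed = 1,005.26 + 128.39 = 1,133.65 thousand.
Unemployed = 58.26 + 7.11 = 65.37 thousand (jobless and actively searching, or on temporary layoff).
Labor force = 1,133.65 + 65.37 = 1,199.02 thousand.
Not in labor force = 209.69 + 119.64 + 6.18 + 54.99 = 390.50 thousand (those not working and not actively searching are outside the labor force — including those who want a job but have given up searching).
Civilian working-age population = 1,199.02 + 390.50 = 1,589.52 thousand.
Unemployment rate = 65.37 / 1,199.02 = 5.45%.
Labor force participation rate = 1,199.02 / 1,589.52 = 75.43%.

Unemployment rate ≈ 5.45%; labor force participation rate ≈ 75.43%.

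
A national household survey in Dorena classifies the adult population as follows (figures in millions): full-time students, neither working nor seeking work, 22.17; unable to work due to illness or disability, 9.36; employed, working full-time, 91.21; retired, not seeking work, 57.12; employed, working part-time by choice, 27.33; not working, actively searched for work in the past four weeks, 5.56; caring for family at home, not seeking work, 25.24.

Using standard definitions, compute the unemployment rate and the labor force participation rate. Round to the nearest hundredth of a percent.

Employed = 91.21 + 27.33 = 118.54 million.
Unemployed = 5.56 million.
Labor force = 118.54 + 5.56 = 124.10 million.
Not in labor force = 22.17 + 9.36 + 57.12 + 25.24 = 113.89 million (those not working and not actively searching are outside the labor force).
Civilian working-age population = 124.10 + 113.89 = 237.99 million.
Unemployment rate = 5.56 / 124.10 = 4.48%.
Labor force participation rate = 124.10 / 237.99 = 52.15%.

Unemployment rate ≈ 4.48%; labor force participation rate ≈ 52.15%.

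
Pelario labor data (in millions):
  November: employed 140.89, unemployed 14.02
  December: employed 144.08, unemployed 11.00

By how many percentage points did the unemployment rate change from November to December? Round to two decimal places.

November: labor force = 140.89 + 14.02 = 154.91; u = 14.02/154.91 = 9.05%.
December: labor force = 144.08 + 11.00 = 155.08; u = 11.00/155.08 = 7.09%.
Change = 7.09% − 9.05% = −1.96 pp.

The unemployment rate changed by −1.96 percentage points.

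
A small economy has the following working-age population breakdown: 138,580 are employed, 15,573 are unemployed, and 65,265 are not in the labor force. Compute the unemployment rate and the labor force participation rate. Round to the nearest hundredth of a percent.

Labor force = employed + unemployed = 138,580 + 15,573 = 154,153.
Working-age population = 154,153 + 65,265 = 219,418.
Unemployment rate = 15,573 / 154,153 = 10.10%.
Labor force participation rate = 154,153 / 219,418 = 70.26%.

Unemployment rate ≈ 10.10%; labor force participation rate ≈ 70.26%.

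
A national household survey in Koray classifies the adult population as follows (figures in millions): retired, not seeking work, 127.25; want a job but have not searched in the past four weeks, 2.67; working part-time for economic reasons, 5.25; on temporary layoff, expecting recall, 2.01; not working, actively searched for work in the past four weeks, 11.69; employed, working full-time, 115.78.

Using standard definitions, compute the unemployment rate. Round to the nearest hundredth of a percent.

Unemployment rate ≈ 10.17%.

Employed = 5.25 + 115.78 = 121.03 million (anyone who worked, including part-time for economic reasons, counts as employed).
Unemployed = 2.01 + 11.69 = 13.70 million (jobless and actively searching, or on temporary layoff).
Labor force = 121.03 + 13.70 = 134.73 million.
Unemployment rate = 13.70 / 134.73 = 10.17%.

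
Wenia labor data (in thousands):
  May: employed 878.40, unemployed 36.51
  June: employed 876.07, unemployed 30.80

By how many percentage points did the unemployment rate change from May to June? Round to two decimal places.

May: labor force = 878.40 + 36.51 = 914.91; u = 36.51/914.91 = 3.99%.
June: labor force = 876.07 + 30.80 = 906.87; u = 30.80/906.87 = 3.40%.
Change = 3.40% − 3.99% = −0.59 pp.

The unemployment rate changed by −0.59 percentage points.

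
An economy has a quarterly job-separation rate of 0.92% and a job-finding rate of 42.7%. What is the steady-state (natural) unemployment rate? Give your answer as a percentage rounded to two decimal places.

At steady state the flows balance: s·E = f·U, so U/(E+U) = s/(s+f).
u* = 0.92 / (0.92 + 42.7) = 0.92 / 43.62 = 2.11%.

Steady-state unemployment rate ≈ 2.11%.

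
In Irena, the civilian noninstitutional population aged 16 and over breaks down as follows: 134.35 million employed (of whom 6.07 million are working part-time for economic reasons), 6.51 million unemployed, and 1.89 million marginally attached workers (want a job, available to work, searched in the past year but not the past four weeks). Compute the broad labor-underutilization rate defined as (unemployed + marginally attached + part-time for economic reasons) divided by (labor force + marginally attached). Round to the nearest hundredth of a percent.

Labor force = 134.35 + 6.51 = 140.86 million.
Numerator = 6.51 + 1.89 + 6.07 = 14.47 million.
Denominator = 140.86 + 1.89 = 142.75 million.
Broad rate = 14.47 / 142.75 = 10.14%.

Broad underutilization rate ≈ 10.14%.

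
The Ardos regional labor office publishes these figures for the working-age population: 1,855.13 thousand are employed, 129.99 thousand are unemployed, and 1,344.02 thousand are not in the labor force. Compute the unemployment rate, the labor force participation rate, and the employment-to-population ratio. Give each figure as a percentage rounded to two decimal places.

Unemployment rate ≈ 6.55%; labor force participation rate ≈ 59.63%; employment-population ratio ≈ 55.72%.

Labor force = employed + unemployed = 1,855.13 + 129.99 = 1,985.12 thousand.
Working-age population = 1,985.12 + 1,344.02 = 3,329.14 thousand.
Unemployment rate = 129.99 / 1,985.12 = 6.55%.
Labor force participation rate = 1,985.12 / 3,329.14 = 59.63%.
Employment-population ratio = 1,855.13 / 3,329.14 = 55.72%.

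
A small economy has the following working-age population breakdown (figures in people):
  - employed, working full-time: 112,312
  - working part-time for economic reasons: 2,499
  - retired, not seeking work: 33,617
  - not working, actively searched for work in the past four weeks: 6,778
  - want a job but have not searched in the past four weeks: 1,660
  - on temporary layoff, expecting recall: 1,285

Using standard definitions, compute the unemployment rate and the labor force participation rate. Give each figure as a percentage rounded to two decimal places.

Unemployment rate ≈ 6.56%; labor force participation rate ≈ 77.69%.

Employed = 112,312 + 2,499 = 114,811 (anyone who worked, including part-time for economic reasons, counts as employed).
Unemployed = 6,778 + 1,285 = 8,063 (jobless and actively searching, or on temporary layoff).
Labor force = 114,811 + 8,063 = 122,874.
Not in labor force = 33,617 + 1,660 = 35,277 (those not working and not actively searching are outside the labor force — including those who want a job but have given up searching).
Civilian working-age population = 122,874 + 35,277 = 158,151.
Unemployment rate = 8,063 / 122,874 = 6.56%.
Labor force participation rate = 122,874 / 158,151 = 77.69%.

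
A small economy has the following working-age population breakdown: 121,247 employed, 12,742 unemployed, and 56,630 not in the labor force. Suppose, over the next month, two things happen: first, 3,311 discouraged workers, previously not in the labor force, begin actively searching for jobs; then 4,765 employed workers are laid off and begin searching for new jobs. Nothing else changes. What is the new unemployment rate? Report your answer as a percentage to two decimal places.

Initially, labor force = 121,247 + 12,742 = 133,989, so u = 12,742/133,989 = 9.51%.
After the first change, unemployed and labor force both rise by 3,311 → E = 121,247, U = 16,053, labor force = 137,300.
After the second change, employed falls and unemployed rises by 4,765; labor force unchanged → E = 116,482, U = 20,818, labor force = 137,300.
New unemployment rate = 20,818 / 137,300 = 15.16%.

New unemployment rate ≈ 15.16%.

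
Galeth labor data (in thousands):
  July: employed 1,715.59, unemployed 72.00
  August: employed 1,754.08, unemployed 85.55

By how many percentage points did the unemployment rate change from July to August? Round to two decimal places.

The unemployment rate changed by +0.62 percentage points.

July: labor force = 1,715.59 + 72.00 = 1,787.59; u = 72.00/1,787.59 = 4.03%.
August: labor force = 1,754.08 + 85.55 = 1,839.63; u = 85.55/1,839.63 = 4.65%.
Change = 4.65% − 4.03% = +0.62 pp.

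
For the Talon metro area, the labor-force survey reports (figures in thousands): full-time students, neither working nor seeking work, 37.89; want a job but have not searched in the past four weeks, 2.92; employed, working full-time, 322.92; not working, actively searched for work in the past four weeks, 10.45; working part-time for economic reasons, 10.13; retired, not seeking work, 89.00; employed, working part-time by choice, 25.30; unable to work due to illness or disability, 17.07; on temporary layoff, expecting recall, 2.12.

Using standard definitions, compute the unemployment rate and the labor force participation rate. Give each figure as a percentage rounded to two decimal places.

Unemployment rate ≈ 3.39%; labor force participation rate ≈ 71.63%.

Employed = 322.92 + 10.13 + 25.30 = 358.35 thousand (anyone who worked, including part-time for economic reasons, counts as employed).
Unemployed = 10.45 + 2.12 = 12.57 thousand (jobless and actively searching, or on temporary layoff).
Labor force = 358.35 + 12.57 = 370.92 thousand.
Not in labor force = 37.89 + 2.92 + 89.00 + 17.07 = 146.88 thousand (those not working and not actively searching are outside the labor force — including those who want a job but have given up searching).
Civilian working-age population = 370.92 + 146.88 = 517.80 thousand.
Unemployment rate = 12.57 / 370.92 = 3.39%.
Labor force participation rate = 370.92 / 517.80 = 71.63%.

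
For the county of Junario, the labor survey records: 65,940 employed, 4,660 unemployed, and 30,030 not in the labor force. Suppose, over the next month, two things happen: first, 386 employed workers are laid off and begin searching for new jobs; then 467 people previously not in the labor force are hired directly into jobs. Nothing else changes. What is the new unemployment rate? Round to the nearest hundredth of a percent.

Initially, labor force = 65,940 + 4,660 = 70,600, so u = 4,660/70,600 = 6.60%.
After the first change, employed falls and unemployed rises by 386; labor force unchanged → E = 65,554, U = 5,046, labor force = 70,600.
After the second change, employed and labor force both rise by 467; unemployed unchanged → E = 66,021, U = 5,046, labor force = 71,067.
New unemployment rate = 5,046 / 71,067 = 7.10%.

New unemployment rate ≈ 7.10%.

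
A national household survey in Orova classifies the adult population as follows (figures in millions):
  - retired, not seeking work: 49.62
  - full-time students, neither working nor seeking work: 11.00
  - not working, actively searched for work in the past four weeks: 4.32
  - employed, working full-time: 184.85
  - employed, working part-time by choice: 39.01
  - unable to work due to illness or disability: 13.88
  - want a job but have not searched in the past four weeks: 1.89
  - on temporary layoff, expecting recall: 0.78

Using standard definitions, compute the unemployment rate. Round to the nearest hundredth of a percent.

Employed = 184.85 + 39.01 = 223.86 million.
Unemployed = 4.32 + 0.78 = 5.10 million (jobless and actively searching, or on temporary layoff).
Labor force = 223.86 + 5.10 = 228.96 million.
Unemployment rate = 5.10 / 228.96 = 2.23%.

Unemployment rate ≈ 2.23%.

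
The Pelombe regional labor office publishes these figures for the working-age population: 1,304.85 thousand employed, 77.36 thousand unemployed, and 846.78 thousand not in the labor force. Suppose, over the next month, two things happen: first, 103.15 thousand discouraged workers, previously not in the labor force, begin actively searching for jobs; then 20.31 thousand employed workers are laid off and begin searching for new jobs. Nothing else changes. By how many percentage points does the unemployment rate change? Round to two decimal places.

The unemployment rate changes by +7.92 percentage points.

Initially, labor force = 1,304.85 + 77.36 = 1,382.21 thousand, so u = 77.36/1,382.21 = 5.60%.
After the first change, unemployed and labor force both rise by 103.15 → E = 1,304.85, U = 180.51, labor force = 1,485.36 thousand.
After the second change, employed falls and unemployed rises by 20.31; labor force unchanged → E = 1,284.54, U = 200.82, labor force = 1,485.36 thousand.
New unemployment rate = 200.82 / 1,485.36 = 13.52%.
Change = 13.52% − 5.60% = +7.92 percentage points.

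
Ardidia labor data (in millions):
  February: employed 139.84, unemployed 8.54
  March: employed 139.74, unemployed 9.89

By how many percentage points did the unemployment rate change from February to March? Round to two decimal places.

February: labor force = 139.84 + 8.54 = 148.38; u = 8.54/148.38 = 5.76%.
March: labor force = 139.74 + 9.89 = 149.63; u = 9.89/149.63 = 6.61%.
Change = 6.61% − 5.76% = +0.85 pp.

The unemployment rate changed by +0.85 percentage points.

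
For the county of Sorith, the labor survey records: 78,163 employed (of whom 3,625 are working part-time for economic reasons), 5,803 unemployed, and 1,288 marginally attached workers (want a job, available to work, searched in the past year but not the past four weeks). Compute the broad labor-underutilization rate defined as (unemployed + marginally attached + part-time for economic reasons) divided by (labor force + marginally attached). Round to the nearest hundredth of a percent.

Labor force = 78,163 + 5,803 = 83,966.
Numerator = 5,803 + 1,288 + 3,625 = 10,716.
Denominator = 83,966 + 1,288 = 85,254.
Broad rate = 10,716 / 85,254 = 12.57%.

Broad underutilization rate ≈ 12.57%.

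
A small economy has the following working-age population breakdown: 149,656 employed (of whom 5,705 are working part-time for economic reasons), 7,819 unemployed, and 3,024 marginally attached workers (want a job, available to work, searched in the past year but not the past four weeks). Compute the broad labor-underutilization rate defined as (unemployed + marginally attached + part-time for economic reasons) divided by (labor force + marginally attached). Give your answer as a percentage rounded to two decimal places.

Broad underutilization rate ≈ 10.31%.

Labor force = 149,656 + 7,819 = 157,475.
Numerator = 7,819 + 3,024 + 5,705 = 16,548.
Denominator = 157,475 + 3,024 = 160,499.
Broad rate = 16,548 / 160,499 = 10.31%.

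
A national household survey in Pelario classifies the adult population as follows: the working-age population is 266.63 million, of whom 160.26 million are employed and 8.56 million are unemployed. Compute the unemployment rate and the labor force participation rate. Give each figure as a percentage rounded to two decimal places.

Unemployment rate ≈ 5.07%; labor force participation rate ≈ 63.32%.

Labor force = employed + unemployed = 160.26 + 8.56 = 168.82 million.
Unemployment rate = 8.56 / 168.82 = 5.07%.
Labor force participation rate = 168.82 / 266.63 = 63.32%.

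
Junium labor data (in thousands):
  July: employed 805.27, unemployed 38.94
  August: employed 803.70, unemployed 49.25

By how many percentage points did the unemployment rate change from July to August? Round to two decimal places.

July: labor force = 805.27 + 38.94 = 844.21; u = 38.94/844.21 = 4.61%.
August: labor force = 803.70 + 49.25 = 852.95; u = 49.25/852.95 = 5.77%.
Change = 5.77% − 4.61% = +1.16 pp.

The unemployment rate changed by +1.16 percentage points.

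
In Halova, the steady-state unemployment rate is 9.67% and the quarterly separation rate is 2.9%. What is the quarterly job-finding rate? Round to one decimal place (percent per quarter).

From u* = s/(s+f): f = s·(1−u)/u.
f = 2.9 × (1 − 0.0967) / 0.0967 = 2.6196 / 0.0967 ≈ 27.1% per quarter.

Job-finding rate ≈ 27.1% per quarter.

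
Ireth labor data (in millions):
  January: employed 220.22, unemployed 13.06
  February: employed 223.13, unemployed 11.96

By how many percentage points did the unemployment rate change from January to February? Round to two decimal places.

January: labor force = 220.22 + 13.06 = 233.28; u = 13.06/233.28 = 5.60%.
February: labor force = 223.13 + 11.96 = 235.09; u = 11.96/235.09 = 5.09%.
Change = 5.09% − 5.60% = −0.51 pp.

The unemployment rate changed by −0.51 percentage points.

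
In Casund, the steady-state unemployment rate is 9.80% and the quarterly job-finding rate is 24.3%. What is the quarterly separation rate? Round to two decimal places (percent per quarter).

Separation rate ≈ 2.64% per quarter.

From u* = s/(s+f): s = u·f/(1−u).
s = 0.0980 × 24.3 / (1 − 0.0980) = 2.3814 / 0.9020 ≈ 2.64% per quarter.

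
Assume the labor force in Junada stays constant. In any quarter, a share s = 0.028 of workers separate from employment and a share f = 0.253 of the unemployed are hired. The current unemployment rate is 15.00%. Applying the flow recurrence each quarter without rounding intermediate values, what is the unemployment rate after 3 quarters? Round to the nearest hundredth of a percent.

With a fixed labor force, u_{t+1} = u_t + s·(1−u_t) − f·u_t = u_t·(1−s−f) + s.
Here 1−s−f = 0.719 and s = 0.028.
u_1 = 0.150000 × 0.719 + 0.028 = 0.135850.
u_2 = 0.135850 × 0.719 + 0.028 = 0.125676.
u_3 = 0.125676 × 0.719 + 0.028 = 0.118361.

Unemployment rate after three quarters ≈ 11.84%.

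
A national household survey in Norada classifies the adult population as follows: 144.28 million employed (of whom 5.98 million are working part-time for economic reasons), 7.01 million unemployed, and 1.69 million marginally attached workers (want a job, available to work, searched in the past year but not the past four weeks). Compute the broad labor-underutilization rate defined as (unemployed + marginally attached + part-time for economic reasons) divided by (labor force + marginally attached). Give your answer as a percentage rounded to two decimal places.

Labor force = 144.28 + 7.01 = 151.29 million.
Numerator = 7.01 + 1.69 + 5.98 = 14.68 million.
Denominator = 151.29 + 1.69 = 152.98 million.
Broad rate = 14.68 / 152.98 = 9.60%.

Broad underutilization rate ≈ 9.60%.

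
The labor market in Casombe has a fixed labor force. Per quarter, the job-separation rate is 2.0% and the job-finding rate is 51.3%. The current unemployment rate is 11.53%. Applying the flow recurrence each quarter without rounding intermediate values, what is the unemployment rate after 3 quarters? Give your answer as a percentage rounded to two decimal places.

Unemployment rate after three quarters ≈ 4.54%.

With a fixed labor force, u_{t+1} = u_t + s·(1−u_t) − f·u_t = u_t·(1−s−f) + s.
Here 1−s−f = 0.467 and s = 0.020.
u_1 = 0.115300 × 0.467 + 0.020 = 0.073845.
u_2 = 0.073845 × 0.467 + 0.020 = 0.054486.
u_3 = 0.054486 × 0.467 + 0.020 = 0.045445.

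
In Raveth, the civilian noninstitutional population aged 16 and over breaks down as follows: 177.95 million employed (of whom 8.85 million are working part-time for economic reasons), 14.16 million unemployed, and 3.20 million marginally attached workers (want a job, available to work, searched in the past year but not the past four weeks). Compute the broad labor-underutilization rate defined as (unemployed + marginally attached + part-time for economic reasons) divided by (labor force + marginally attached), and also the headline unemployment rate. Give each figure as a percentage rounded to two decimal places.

Labor force = 177.95 + 14.16 = 192.11 million.
Numerator = 14.16 + 3.20 + 8.85 = 26.21 million.
Denominator = 192.11 + 3.20 = 195.31 million.
Broad rate = 26.21 / 195.31 = 13.42%.
Headline unemployment rate = 14.16 / 192.11 = 7.37%.

Broad underutilization rate ≈ 13.42%; headline unemployment rate ≈ 7.37%.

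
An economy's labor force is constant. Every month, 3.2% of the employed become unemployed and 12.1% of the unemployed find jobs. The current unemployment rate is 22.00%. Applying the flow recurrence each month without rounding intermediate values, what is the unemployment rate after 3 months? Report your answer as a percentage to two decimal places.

Unemployment rate after three months ≈ 21.57%.

With a fixed labor force, u_{t+1} = u_t + s·(1−u_t) − f·u_t = u_t·(1−s−f) + s.
Here 1−s−f = 0.847 and s = 0.032.
u_1 = 0.220000 × 0.847 + 0.032 = 0.218340.
u_2 = 0.218340 × 0.847 + 0.032 = 0.216934.
u_3 = 0.216934 × 0.847 + 0.032 = 0.215743.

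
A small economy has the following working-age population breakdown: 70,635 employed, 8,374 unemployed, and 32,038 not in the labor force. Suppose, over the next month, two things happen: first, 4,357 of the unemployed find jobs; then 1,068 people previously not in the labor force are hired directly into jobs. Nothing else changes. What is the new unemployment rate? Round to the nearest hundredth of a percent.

Initially, labor force = 70,635 + 8,374 = 79,009, so u = 8,374/79,009 = 10.60%.
After the first change, unemployed falls and employed rises by 4,357; labor force unchanged → E = 74,992, U = 4,017, labor force = 79,009.
After the second change, employed and labor force both rise by 1,068; unemployed unchanged → E = 76,060, U = 4,017, labor force = 80,077.
New unemployment rate = 4,017 / 80,077 = 5.02%.

New unemployment rate ≈ 5.02%.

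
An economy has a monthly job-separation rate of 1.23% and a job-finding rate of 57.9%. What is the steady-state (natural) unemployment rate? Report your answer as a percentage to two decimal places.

Steady-state unemployment rate ≈ 2.08%.

At steady state the flows balance: s·E = f·U, so U/(E+U) = s/(s+f).
u* = 1.23 / (1.23 + 57.9) = 1.23 / 59.13 = 2.08%.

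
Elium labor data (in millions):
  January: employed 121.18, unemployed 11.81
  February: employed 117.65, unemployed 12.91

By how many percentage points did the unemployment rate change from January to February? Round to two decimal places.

January: labor force = 121.18 + 11.81 = 132.99; u = 11.81/132.99 = 8.88%.
February: labor force = 117.65 + 12.91 = 130.56; u = 12.91/130.56 = 9.89%.
Change = 9.89% − 8.88% = +1.01 pp.

The unemployment rate changed by +1.01 percentage points.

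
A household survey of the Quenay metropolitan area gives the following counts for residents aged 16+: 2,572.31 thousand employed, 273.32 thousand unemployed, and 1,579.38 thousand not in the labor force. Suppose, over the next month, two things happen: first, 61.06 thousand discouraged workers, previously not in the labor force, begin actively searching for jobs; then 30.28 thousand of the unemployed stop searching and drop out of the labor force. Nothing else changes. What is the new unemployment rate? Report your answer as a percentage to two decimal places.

Initially, labor force = 2,572.31 + 273.32 = 2,845.63 thousand, so u = 273.32/2,845.63 = 9.60%.
After the first change, unemployed and labor force both rise by 61.06 → E = 2,572.31, U = 334.38, labor force = 2,906.69 thousand.
After the second change, unemployed and labor force both fall by 30.28 → E = 2,572.31, U = 304.10, labor force = 2,876.41 thousand.
New unemployment rate = 304.10 / 2,876.41 = 10.57%.

New unemployment rate ≈ 10.57%.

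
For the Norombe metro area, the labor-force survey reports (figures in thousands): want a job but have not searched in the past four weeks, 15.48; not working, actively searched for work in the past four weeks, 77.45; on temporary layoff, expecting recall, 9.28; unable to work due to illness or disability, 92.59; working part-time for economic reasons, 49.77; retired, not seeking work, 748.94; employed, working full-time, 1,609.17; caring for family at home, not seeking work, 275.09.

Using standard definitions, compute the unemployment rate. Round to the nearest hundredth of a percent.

Unemployment rate ≈ 4.97%.

Employed = 49.77 + 1,609.17 = 1,658.94 thousand (anyone who worked, including part-time for economic reasons, counts as employed).
Unemployed = 77.45 + 9.28 = 86.73 thousand (jobless and actively searching, or on temporary layoff).
Labor force = 1,658.94 + 86.73 = 1,745.67 thousand.
Unemployment rate = 86.73 / 1,745.67 = 4.97%.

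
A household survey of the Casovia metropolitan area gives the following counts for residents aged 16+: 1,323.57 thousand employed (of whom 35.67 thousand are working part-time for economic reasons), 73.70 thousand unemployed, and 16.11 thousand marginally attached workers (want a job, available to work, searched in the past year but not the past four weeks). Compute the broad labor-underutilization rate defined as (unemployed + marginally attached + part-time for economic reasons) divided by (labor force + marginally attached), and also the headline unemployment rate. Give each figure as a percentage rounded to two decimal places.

Labor force = 1,323.57 + 73.70 = 1,397.27 thousand.
Numerator = 73.70 + 16.11 + 35.67 = 125.48 thousand.
Denominator = 1,397.27 + 16.11 = 1,413.38 thousand.
Broad rate = 125.48 / 1,413.38 = 8.88%.
Headline unemployment rate = 73.70 / 1,397.27 = 5.27%.

Broad underutilization rate ≈ 8.88%; headline unemployment rate ≈ 5.27%.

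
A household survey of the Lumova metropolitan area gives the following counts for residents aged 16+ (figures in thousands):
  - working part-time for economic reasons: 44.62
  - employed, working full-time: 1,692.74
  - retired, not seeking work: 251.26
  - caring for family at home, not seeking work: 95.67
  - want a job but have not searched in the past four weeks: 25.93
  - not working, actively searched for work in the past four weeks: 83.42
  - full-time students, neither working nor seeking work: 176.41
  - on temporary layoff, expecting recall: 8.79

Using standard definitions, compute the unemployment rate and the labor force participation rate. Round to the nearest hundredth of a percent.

Unemployment rate ≈ 5.04%; labor force participation rate ≈ 76.91%.

Employed = 44.62 + 1,692.74 = 1,737.36 thousand (anyone who worked, including part-time for economic reasons, counts as employed).
Unemployed = 83.42 + 8.79 = 92.21 thousand (jobless and actively searching, or on temporary layoff).
Labor force = 1,737.36 + 92.21 = 1,829.57 thousand.
Not in labor force = 251.26 + 95.67 + 25.93 + 176.41 = 549.27 thousand (those not working and not actively searching are outside the labor force — including those who want a job but have given up searching).
Civilian working-age population = 1,829.57 + 549.27 = 2,378.84 thousand.
Unemployment rate = 92.21 / 1,829.57 = 5.04%.
Labor force participation rate = 1,829.57 / 2,378.84 = 76.91%.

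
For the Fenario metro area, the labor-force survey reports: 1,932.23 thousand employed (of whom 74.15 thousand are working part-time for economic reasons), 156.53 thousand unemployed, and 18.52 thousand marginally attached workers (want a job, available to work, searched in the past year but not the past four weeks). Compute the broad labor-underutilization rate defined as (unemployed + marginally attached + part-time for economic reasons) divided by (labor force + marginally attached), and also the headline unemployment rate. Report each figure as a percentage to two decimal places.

Labor force = 1,932.23 + 156.53 = 2,088.76 thousand.
Numerator = 156.53 + 18.52 + 74.15 = 249.20 thousand.
Denominator = 2,088.76 + 18.52 = 2,107.28 thousand.
Broad rate = 249.20 / 2,107.28 = 11.83%.
Headline unemployment rate = 156.53 / 2,088.76 = 7.49%.

Broad underutilization rate ≈ 11.83%; headline unemployment rate ≈ 7.49%.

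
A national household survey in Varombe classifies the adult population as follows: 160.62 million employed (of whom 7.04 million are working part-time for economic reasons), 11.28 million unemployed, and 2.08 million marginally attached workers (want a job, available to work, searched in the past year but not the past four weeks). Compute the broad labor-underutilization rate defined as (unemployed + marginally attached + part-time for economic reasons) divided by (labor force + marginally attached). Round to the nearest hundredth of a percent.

Broad underutilization rate ≈ 11.73%.

Labor force = 160.62 + 11.28 = 171.90 million.
Numerator = 11.28 + 2.08 + 7.04 = 20.40 million.
Denominator = 171.90 + 2.08 = 173.98 million.
Broad rate = 20.40 / 173.98 = 11.73%.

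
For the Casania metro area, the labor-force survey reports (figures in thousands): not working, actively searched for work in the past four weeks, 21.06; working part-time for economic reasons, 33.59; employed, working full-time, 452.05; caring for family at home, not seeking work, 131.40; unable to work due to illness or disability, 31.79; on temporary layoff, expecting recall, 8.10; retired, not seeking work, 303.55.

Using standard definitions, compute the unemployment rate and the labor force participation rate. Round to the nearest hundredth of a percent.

Unemployment rate ≈ 5.66%; labor force participation rate ≈ 52.45%.

Employed = 33.59 + 452.05 = 485.64 thousand (anyone who worked, including part-time for economic reasons, counts as employed).
Unemployed = 21.06 + 8.10 = 29.16 thousand (jobless and actively searching, or on temporary layoff).
Labor force = 485.64 + 29.16 = 514.80 thousand.
Not in labor force = 131.40 + 31.79 + 303.55 = 466.74 thousand (those not working and not actively searching are outside the labor force).
Civilian working-age population = 514.80 + 466.74 = 981.54 thousand.
Unemployment rate = 29.16 / 514.80 = 5.66%.
Labor force participation rate = 514.80 / 981.54 = 52.45%.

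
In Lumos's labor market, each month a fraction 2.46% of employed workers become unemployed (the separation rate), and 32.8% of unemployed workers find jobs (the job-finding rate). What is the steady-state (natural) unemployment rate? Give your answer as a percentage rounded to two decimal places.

Steady-state unemployment rate ≈ 6.98%.

At steady state the flows balance: s·E = f·U, so U/(E+U) = s/(s+f).
u* = 2.46 / (2.46 + 32.8) = 2.46 / 35.26 = 6.98%.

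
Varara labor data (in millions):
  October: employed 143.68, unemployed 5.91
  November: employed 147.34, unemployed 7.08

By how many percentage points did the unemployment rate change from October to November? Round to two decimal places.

October: labor force = 143.68 + 5.91 = 149.59; u = 5.91/149.59 = 3.95%.
November: labor force = 147.34 + 7.08 = 154.42; u = 7.08/154.42 = 4.58%.
Change = 4.58% − 3.95% = +0.63 pp.

The unemployment rate changed by +0.63 percentage points.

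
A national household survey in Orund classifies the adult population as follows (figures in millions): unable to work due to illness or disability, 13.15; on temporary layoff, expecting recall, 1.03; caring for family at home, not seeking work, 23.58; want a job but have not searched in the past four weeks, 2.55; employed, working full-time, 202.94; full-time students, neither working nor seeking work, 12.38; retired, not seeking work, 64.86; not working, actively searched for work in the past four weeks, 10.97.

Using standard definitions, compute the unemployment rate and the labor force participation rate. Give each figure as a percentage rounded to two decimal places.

Unemployment rate ≈ 5.58%; labor force participation rate ≈ 64.85%.

Employed = 202.94 million.
Unemployed = 1.03 + 10.97 = 12.00 million (jobless and actively searching, or on temporary layoff).
Labor force = 202.94 + 12.00 = 214.94 million.
Not in labor force = 13.15 + 23.58 + 2.55 + 12.38 + 64.86 = 116.52 million (those not working and not actively searching are outside the labor force — including those who want a job but have given up searching).
Civilian working-age population = 214.94 + 116.52 = 331.46 million.
Unemployment rate = 12.00 / 214.94 = 5.58%.
Labor force participation rate = 214.94 / 331.46 = 64.85%.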